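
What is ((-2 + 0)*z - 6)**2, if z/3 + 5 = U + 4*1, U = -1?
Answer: 36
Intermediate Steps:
z = -6 (z = -15 + 3*(-1 + 4*1) = -15 + 3*(-1 + 4) = -15 + 3*3 = -15 + 9 = -6)
((-2 + 0)*z - 6)**2 = ((-2 + 0)*(-6) - 6)**2 = (-2*(-6) - 6)**2 = (12 - 6)**2 = 6**2 = 36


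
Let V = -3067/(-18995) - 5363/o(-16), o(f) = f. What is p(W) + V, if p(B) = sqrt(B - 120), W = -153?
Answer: 101919257/303920 + I*sqrt(273) ≈ 335.35 + 16.523*I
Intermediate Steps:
V = 101919257/303920 (V = -3067/(-18995) - 5363/(-16) = -3067*(-1/18995) - 5363*(-1/16) = 3067/18995 + 5363/16 = 101919257/303920 ≈ 335.35)
p(B) = sqrt(-120 + B)
p(W) + V = sqrt(-120 - 153) + 101919257/303920 = sqrt(-273) + 101919257/303920 = I*sqrt(273) + 101919257/303920 = 101919257/303920 + I*sqrt(273)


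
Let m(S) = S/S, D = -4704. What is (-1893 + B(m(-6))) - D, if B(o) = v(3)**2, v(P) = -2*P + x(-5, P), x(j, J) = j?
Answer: 2932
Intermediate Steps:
v(P) = -5 - 2*P (v(P) = -2*P - 5 = -5 - 2*P)
m(S) = 1
B(o) = 121 (B(o) = (-5 - 2*3)**2 = (-5 - 6)**2 = (-11)**2 = 121)
(-1893 + B(m(-6))) - D = (-1893 + 121) - 1*(-4704) = -1772 + 4704 = 2932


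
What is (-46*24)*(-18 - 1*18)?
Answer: 39744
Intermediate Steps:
(-46*24)*(-18 - 1*18) = -1104*(-18 - 18) = -1104*(-36) = 39744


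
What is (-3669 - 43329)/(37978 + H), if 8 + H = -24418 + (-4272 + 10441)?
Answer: -46998/19721 ≈ -2.3831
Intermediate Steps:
H = -18257 (H = -8 + (-24418 + (-4272 + 10441)) = -8 + (-24418 + 6169) = -8 - 18249 = -18257)
(-3669 - 43329)/(37978 + H) = (-3669 - 43329)/(37978 - 18257) = -46998/19721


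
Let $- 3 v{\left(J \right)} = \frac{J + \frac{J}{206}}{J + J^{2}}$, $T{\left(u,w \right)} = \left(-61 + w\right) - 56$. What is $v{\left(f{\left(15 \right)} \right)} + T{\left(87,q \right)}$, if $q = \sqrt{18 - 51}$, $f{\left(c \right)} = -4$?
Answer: $- \frac{24079}{206} + i \sqrt{33} \approx -116.89 + 5.7446 i$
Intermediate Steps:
$q = i \sqrt{33}$ ($q = \sqrt{-33} = i \sqrt{33} \approx 5.7446 i$)
$T{\left(u,w \right)} = -117 + w$
$v{\left(J \right)} = - \frac{69 J}{206 \left(J + J^{2}\right)}$ ($v{\left(J \right)} = - \frac{\left(J + \frac{J}{206}\right) \frac{1}{J + J^{2}}}{3} = - \frac{\frac{207 J}{206} \frac{1}{J + J^{2}}}{3} = - \frac{\frac{207}{206} J \frac{1}{J + J^{2}}}{3} = - \frac{69 J}{206 \left(J + J^{2}\right)}$)
$v{\left(f{\left(15 \right)} \right)} + T{\left(87,q \right)} = - \frac{69}{206 + 206 \left(-4\right)} - \left(117 - i \sqrt{33}\right) = - \frac{69}{206 - 824} - \left(117 - i \sqrt{33}\right) = - \frac{69}{-618} - \left(117 - i \sqrt{33}\right) = \left(-69\right) \left(- \frac{1}{618}\right) - \left(117 - i \sqrt{33}\right) = \frac{23}{206} - \left(117 - i \sqrt{33}\right) = - \frac{24079}{206} + i \sqrt{33}$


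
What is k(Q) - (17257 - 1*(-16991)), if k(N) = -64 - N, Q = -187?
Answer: -34125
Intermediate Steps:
k(Q) - (17257 - 1*(-16991)) = (-64 - 1*(-187)) - (17257 - 1*(-16991)) = (-64 + 187) - (17257 + 16991) = 123 - 1*34248 = 123 - 34248 = -34125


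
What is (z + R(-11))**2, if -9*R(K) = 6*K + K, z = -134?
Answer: 1274641/81 ≈ 15736.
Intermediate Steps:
R(K) = -7*K/9 (R(K) = -(6*K + K)/9 = -7*K/9)
(z + R(-11))**2 = (-134 - 7/9*(-11))**2 = (-134 + 77/9)**2 = (-1129/9)**2 = 1274641/81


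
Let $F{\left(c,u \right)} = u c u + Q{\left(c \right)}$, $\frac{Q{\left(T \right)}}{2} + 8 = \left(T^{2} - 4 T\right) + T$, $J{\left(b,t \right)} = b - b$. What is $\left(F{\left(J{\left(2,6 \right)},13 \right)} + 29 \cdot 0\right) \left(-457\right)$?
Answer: $7312$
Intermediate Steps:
$J{\left(b,t \right)} = 0$
$Q{\left(T \right)} = -16 - 6 T + 2 T^{2}$ ($Q{\left(T \right)} = -16 + 2 \left(\left(T^{2} - 4 T\right) + T\right) = -16 + 2 \left(T^{2} - 3 T\right) = -16 + \left(- 6 T + 2 T^{2}\right) = -16 - 6 T + 2 T^{2}$)
$F{\left(c,u \right)} = -16 - 6 c + 2 c^{2} + c u^{2}$ ($F{\left(c,u \right)} = u c u - \left(16 - 2 c^{2} + 6 c\right) = c u u - \left(16 - 2 c^{2} + 6 c\right) = c u^{2} - \left(16 - 2 c^{2} + 6 c\right) = -16 - 6 c + 2 c^{2} + c u^{2}$)
$\left(F{\left(J{\left(2,6 \right)},13 \right)} + 29 \cdot 0\right) \left(-457\right) = \left(\left(-16 - 0 + 2 \cdot 0^{2} + 0 \cdot 13^{2}\right) + 29 \cdot 0\right) \left(-457\right) = \left(\left(-16 + 0 + 2 \cdot 0 + 0 \cdot 169\right) + 0\right) \left(-457\right) = \left(\left(-16 + 0 + 0 + 0\right) + 0\right) \left(-457\right) = \left(-16 + 0\right) \left(-457\right) = \left(-16\right) \left(-457\right) = 7312$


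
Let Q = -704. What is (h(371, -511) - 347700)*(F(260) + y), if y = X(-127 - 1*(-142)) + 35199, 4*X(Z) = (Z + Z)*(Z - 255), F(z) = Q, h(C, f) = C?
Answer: -11355921655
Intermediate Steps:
F(z) = -704
X(Z) = Z*(-255 + Z)/2 (X(Z) = ((Z + Z)*(Z - 255))/4 = ((2*Z)*(-255 + Z))/4 = (2*Z*(-255 + Z))/4 = Z*(-255 + Z)/2)
y = 33399 (y = (-127 - 1*(-142))*(-255 + (-127 - 1*(-142)))/2 + 35199 = (-127 + 142)*(-255 + (-127 + 142))/2 + 35199 = (½)*15*(-255 + 15) + 35199 = (½)*15*(-240) + 35199 = -1800 + 35199 = 33399)
(h(371, -511) - 347700)*(F(260) + y) = (371 - 347700)*(-704 + 33399) = -347329*32695 = -11355921655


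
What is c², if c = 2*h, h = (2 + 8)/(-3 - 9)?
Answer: 25/9 ≈ 2.7778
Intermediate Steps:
h = -⅚ (h = 10/(-12) = 10*(-1/12) = -⅚ ≈ -0.83333)
c = -5/3 (c = 2*(-⅚) = -5/3 ≈ -1.6667)
c² = (-5/3)² = 25/9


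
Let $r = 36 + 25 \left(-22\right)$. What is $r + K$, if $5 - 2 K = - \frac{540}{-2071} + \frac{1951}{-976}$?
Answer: $- \frac{2064272327}{4042592} \approx -510.63$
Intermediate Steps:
$K = \frac{13619961}{4042592}$ ($K = \frac{5}{2} - \frac{- \frac{540}{-2071} + \frac{1951}{-976}}{2} = \frac{5}{2} - \frac{\left(-540\right) \left(- \frac{1}{2071}\right) + 1951 \left(- \frac{1}{976}\right)}{2} = \frac{5}{2} - \frac{\frac{540}{2071} - \frac{1951}{976}}{2} = \frac{5}{2} - - \frac{3513481}{4042592} = \frac{5}{2} + \frac{3513481}{4042592} = \frac{13619961}{4042592} \approx 3.3691$)
$r = -514$ ($r = 36 - 550 = -514$)
$r + K = -514 + \frac{13619961}{4042592} = - \frac{2064272327}{4042592}$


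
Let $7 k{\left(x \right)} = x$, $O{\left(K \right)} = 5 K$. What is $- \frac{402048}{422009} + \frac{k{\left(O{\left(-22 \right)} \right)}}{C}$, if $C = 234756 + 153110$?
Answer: $- \frac{4103878451}{4307445863} \approx -0.95274$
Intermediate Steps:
$C = 387866$
$k{\left(x \right)} = \frac{x}{7}$
$- \frac{402048}{422009} + \frac{k{\left(O{\left(-22 \right)} \right)}}{C} = - \frac{402048}{422009} + \frac{\frac{1}{7} \cdot 5 \left(-22\right)}{387866} = \left(-402048\right) \frac{1}{422009} + \frac{1}{7} \left(-110\right) \frac{1}{387866} = - \frac{402048}{422009} - \frac{55}{1357531} = - \frac{4103878451}{4307445863}$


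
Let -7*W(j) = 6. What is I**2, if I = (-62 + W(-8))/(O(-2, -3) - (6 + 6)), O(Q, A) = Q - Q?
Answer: 12100/441 ≈ 27.438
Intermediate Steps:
O(Q, A) = 0
W(j) = -6/7 (W(j) = -1/7*6 = -6/7)
I = 110/21 (I = (-62 - 6/7)/(0 - (6 + 6)) = -440/(7*(0 - 1*12)) = -440/(7*(0 - 12)) = -440/7/(-12) = -440/7*(-1/12) = 110/21 ≈ 5.2381)
I**2 = (110/21)**2 = 12100/441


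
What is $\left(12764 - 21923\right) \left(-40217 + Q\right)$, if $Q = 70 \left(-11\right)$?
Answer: $375399933$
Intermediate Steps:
$Q = -770$
$\left(12764 - 21923\right) \left(-40217 + Q\right) = \left(12764 - 21923\right) \left(-40217 - 770\right) = \left(-9159\right) \left(-40987\right) = 375399933$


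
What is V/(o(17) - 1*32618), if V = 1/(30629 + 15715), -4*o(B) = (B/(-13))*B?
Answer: -13/19648083342 ≈ -6.6164e-10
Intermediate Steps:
o(B) = B²/52 (o(B) = -B/(-13)*B/4 = -B*(-1/13)*B/4 = -(-B/13)*B/4 = -(-1)*B²/52 = B²/52)
V = 1/46344 ≈ 2.1578e-5
V/(o(17) - 1*32618) = 1/(46344*((1/52)*17² - 1*32618)) = 1/(46344*((1/52)*289 - 32618)) = 1/(46344*(289/52 - 32618)) = 1/(46344*(-1695847/52)) = (1/46344)*(-52/1695847) = -13/19648083342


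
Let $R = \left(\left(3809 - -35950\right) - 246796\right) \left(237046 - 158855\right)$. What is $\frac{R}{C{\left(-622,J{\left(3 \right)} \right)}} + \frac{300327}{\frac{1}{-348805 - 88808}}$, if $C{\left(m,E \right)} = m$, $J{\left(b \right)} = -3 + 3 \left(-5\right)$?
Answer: $- \frac{81731405228455}{622} \approx -1.314 \cdot 10^{11}$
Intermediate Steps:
$J{\left(b \right)} = -18$ ($J{\left(b \right)} = -3 - 15 = -18$)
$R = -16188430067$ ($R = \left(\left(3809 + 35950\right) - 246796\right) 78191 = \left(39759 - 246796\right) 78191 = \left(-207037\right) 78191 = -16188430067$)
$\frac{R}{C{\left(-622,J{\left(3 \right)} \right)}} + \frac{300327}{\frac{1}{-348805 - 88808}} = - \frac{16188430067}{-622} + \frac{300327}{\frac{1}{-348805 - 88808}} = \left(-16188430067\right) \left(- \frac{1}{622}\right) + \frac{300327}{\frac{1}{-437613}} = \frac{16188430067}{622} + \frac{300327}{- \frac{1}{437613}} = \frac{16188430067}{622} + 300327 \left(-437613\right) = \frac{16188430067}{622} - 131426999451 = - \frac{81731405228455}{622}$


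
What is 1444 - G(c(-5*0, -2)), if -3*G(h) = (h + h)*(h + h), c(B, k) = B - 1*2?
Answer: 4348/3 ≈ 1449.3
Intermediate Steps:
c(B, k) = -2 + B (c(B, k) = B - 2 = -2 + B)
G(h) = -4*h²/3 (G(h) = -(h + h)*(h + h)/3 = -2*h*2*h/3 = -4*h²/3)
1444 - G(c(-5*0, -2)) = 1444 - (-4)*(-2 - 5*0)²/3 = 1444 - (-4)*(-2 + 0)²/3 = 1444 - (-4)*(-2)²/3 = 1444 - (-4)*4/3 = 1444 - 1*(-16/3) = 1444 + 16/3 = 4348/3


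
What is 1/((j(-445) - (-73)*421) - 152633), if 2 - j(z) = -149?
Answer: -1/121749 ≈ -8.2136e-6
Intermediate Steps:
j(z) = 151 (j(z) = 2 - 1*(-149) = 2 + 149 = 151)
1/((j(-445) - (-73)*421) - 152633) = 1/((151 - (-73)*421) - 152633) = 1/((151 - 1*(-30733)) - 152633) = 1/((151 + 30733) - 152633) = 1/(30884 - 152633) = 1/(-121749) = -1/121749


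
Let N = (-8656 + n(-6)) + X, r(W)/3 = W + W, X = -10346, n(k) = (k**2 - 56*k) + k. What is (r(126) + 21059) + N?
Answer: 3179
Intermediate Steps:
n(k) = k**2 - 55*k
r(W) = 6*W (r(W) = 3*(W + W) = 3*(2*W) = 6*W)
N = -18636 (N = (-8656 - 6*(-55 - 6)) - 10346 = (-8656 - 6*(-61)) - 10346 = (-8656 + 366) - 10346 = -8290 - 10346 = -18636)
(r(126) + 21059) + N = (6*126 + 21059) - 18636 = (756 + 21059) - 18636 = 21815 - 18636 = 3179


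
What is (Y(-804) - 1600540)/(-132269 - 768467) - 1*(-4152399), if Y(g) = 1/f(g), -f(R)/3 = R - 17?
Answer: 9212154141460451/2218512768 ≈ 4.1524e+6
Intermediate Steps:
f(R) = 51 - 3*R (f(R) = -3*(R - 17) = -3*(-17 + R) = 51 - 3*R)
Y(g) = 1/(51 - 3*g)
(Y(-804) - 1600540)/(-132269 - 768467) - 1*(-4152399) = (-1/(-51 + 3*(-804)) - 1600540)/(-132269 - 768467) - 1*(-4152399) = (-1/(-51 - 2412) - 1600540)/(-900736) + 4152399 = (-1/(-2463) - 1600540)*(-1/900736) + 4152399 = (-1*(-1/2463) - 1600540)*(-1/900736) + 4152399 = (1/2463 - 1600540)*(-1/900736) + 4152399 = -3942130019/2463*(-1/900736) + 4152399 = 3942130019/2218512768 + 4152399 = 9212154141460451/2218512768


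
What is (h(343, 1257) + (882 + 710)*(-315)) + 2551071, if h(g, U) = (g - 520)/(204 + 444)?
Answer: 442711597/216 ≈ 2.0496e+6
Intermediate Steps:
h(g, U) = -65/81 + g/648 (h(g, U) = (-520 + g)/648 = (-520 + g)*(1/648) = -65/81 + g/648)
(h(343, 1257) + (882 + 710)*(-315)) + 2551071 = ((-65/81 + (1/648)*343) + (882 + 710)*(-315)) + 2551071 = ((-65/81 + 343/648) + 1592*(-315)) + 2551071 = (-59/216 - 501480) + 2551071 = -108319739/216 + 2551071 = 442711597/216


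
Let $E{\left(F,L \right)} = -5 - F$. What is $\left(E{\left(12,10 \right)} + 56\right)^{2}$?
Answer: $1521$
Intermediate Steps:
$\left(E{\left(12,10 \right)} + 56\right)^{2} = \left(\left(-5 - 12\right) + 56\right)^{2} = \left(-17 + 56\right)^{2} = 39^{2} = 1521$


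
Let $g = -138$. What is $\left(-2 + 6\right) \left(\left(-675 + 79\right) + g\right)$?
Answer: $-2936$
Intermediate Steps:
$\left(-2 + 6\right) \left(\left(-675 + 79\right) + g\right) = \left(-2 + 6\right) \left(\left(-675 + 79\right) - 138\right) = 4 \left(-596 - 138\right) = 4 \left(-734\right) = -2936$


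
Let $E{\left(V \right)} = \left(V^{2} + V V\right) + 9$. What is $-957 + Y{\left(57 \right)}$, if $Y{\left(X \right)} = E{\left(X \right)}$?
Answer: $5550$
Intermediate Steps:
$E{\left(V \right)} = 9 + 2 V^{2}$ ($E{\left(V \right)} = \left(V^{2} + V^{2}\right) + 9 = 2 V^{2} + 9 = 9 + 2 V^{2}$)
$Y{\left(X \right)} = 9 + 2 X^{2}$
$-957 + Y{\left(57 \right)} = -957 + \left(9 + 2 \cdot 57^{2}\right) = -957 + \left(9 + 2 \cdot 3249\right) = -957 + \left(9 + 6498\right) = -957 + 6507 = 5550$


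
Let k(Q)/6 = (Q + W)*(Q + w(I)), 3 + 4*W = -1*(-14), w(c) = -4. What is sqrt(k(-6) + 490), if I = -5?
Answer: sqrt(685) ≈ 26.173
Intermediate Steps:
W = 11/4 (W = -3/4 + (-1*(-14))/4 = -3/4 + (1/4)*14 = -3/4 + 7/2 = 11/4 ≈ 2.7500)
k(Q) = 6*(-4 + Q)*(11/4 + Q) (k(Q) = 6*((Q + 11/4)*(Q - 4)) = 6*((11/4 + Q)*(-4 + Q)) = 6*((-4 + Q)*(11/4 + Q)) = 6*(-4 + Q)*(11/4 + Q))
sqrt(k(-6) + 490) = sqrt((-66 + 6*(-6)**2 - 15/2*(-6)) + 490) = sqrt((-66 + 6*36 + 45) + 490) = sqrt((-66 + 216 + 45) + 490) = sqrt(195 + 490) = sqrt(685)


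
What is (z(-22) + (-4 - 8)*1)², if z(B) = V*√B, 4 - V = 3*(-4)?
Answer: -5488 - 384*I*√22 ≈ -5488.0 - 1801.1*I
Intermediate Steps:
V = 16 (V = 4 - 3*(-4) = 4 - 1*(-12) = 4 + 12 = 16)
z(B) = 16*√B
(z(-22) + (-4 - 8)*1)² = (16*√(-22) + (-4 - 8)*1)² = (16*(I*√22) - 12*1)² = (16*I*√22 - 12)² = (-12 + 16*I*√22)²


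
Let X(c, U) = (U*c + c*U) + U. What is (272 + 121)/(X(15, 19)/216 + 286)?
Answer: 84888/62365 ≈ 1.3611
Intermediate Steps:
X(c, U) = U + 2*U*c (X(c, U) = (U*c + U*c) + U = 2*U*c + U = U + 2*U*c)
(272 + 121)/(X(15, 19)/216 + 286) = (272 + 121)/((19*(1 + 2*15))/216 + 286) = 393/((19*(1 + 30))*(1/216) + 286) = 393/((19*31)*(1/216) + 286) = 393/(589*(1/216) + 286) = 393/(589/216 + 286) = 393/(62365/216) = 393*(216/62365) = 84888/62365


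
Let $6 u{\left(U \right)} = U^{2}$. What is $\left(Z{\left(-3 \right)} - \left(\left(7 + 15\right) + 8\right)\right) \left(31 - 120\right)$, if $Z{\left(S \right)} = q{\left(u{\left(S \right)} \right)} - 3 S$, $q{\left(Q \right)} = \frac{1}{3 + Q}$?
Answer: $\frac{16643}{9} \approx 1849.2$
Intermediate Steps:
$u{\left(U \right)} = \frac{U^{2}}{6}$
$Z{\left(S \right)} = \frac{1}{3 + \frac{S^{2}}{6}} - 3 S$
$\left(Z{\left(-3 \right)} - \left(\left(7 + 15\right) + 8\right)\right) \left(31 - 120\right) = \left(\frac{3 \left(2 - - 3 \left(18 + \left(-3\right)^{2}\right)\right)}{18 + \left(-3\right)^{2}} - \left(\left(7 + 15\right) + 8\right)\right) \left(31 - 120\right) = \left(\frac{3 \left(2 - - 3 \left(18 + 9\right)\right)}{18 + 9} - \left(22 + 8\right)\right) \left(-89\right) = \left(\frac{3 \left(2 - \left(-3\right) 27\right)}{27} - 30\right) \left(-89\right) = \left(3 \cdot \frac{1}{27} \left(2 + 81\right) - 30\right) \left(-89\right) = \left(3 \cdot \frac{1}{27} \cdot 83 - 30\right) \left(-89\right) = \left(\frac{83}{9} - 30\right) \left(-89\right) = \left(- \frac{187}{9}\right) \left(-89\right) = \frac{16643}{9}$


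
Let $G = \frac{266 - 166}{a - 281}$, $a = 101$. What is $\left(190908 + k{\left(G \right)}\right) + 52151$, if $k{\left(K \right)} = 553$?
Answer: $243612$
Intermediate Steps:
$G = - \frac{5}{9}$ ($G = \frac{266 - 166}{101 - 281} = \frac{100}{-180} = 100 \left(- \frac{1}{180}\right) = - \frac{5}{9} \approx -0.55556$)
$\left(190908 + k{\left(G \right)}\right) + 52151 = \left(190908 + 553\right) + 52151 = 191461 + 52151 = 243612$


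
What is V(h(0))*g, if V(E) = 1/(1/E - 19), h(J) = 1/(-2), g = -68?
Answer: 68/21 ≈ 3.2381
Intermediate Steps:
h(J) = -½
V(E) = 1/(-19 + 1/E)
V(h(0))*g = -1*(-½)/(-1 + 19*(-½))*(-68) = -1*(-½)/(-1 - 19/2)*(-68) = -1*(-½)/(-21/2)*(-68) = -1*(-½)*(-2/21)*(-68) = -1/21*(-68) = 68/21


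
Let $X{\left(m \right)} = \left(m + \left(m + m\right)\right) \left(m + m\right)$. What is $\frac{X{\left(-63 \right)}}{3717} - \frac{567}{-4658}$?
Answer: $\frac{1794177}{274822} \approx 6.5285$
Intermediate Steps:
$X{\left(m \right)} = 6 m^{2}$ ($X{\left(m \right)} = \left(m + 2 m\right) 2 m = 3 m 2 m = 6 m^{2}$)
$\frac{X{\left(-63 \right)}}{3717} - \frac{567}{-4658} = \frac{6 \left(-63\right)^{2}}{3717} - \frac{567}{-4658} = 6 \cdot 3969 \cdot \frac{1}{3717} - - \frac{567}{4658} = 23814 \cdot \frac{1}{3717} + \frac{567}{4658} = \frac{378}{59} + \frac{567}{4658} = \frac{1794177}{274822}$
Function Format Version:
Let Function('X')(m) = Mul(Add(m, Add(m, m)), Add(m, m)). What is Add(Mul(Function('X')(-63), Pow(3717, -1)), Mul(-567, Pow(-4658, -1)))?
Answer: Rational(1794177, 274822) ≈ 6.5285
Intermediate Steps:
Function('X')(m) = Mul(6, Pow(m, 2)) (Function('X')(m) = Mul(Add(m, Mul(2, m)), Mul(2, m)) = Mul(Mul(3, m), Mul(2, m)) = Mul(6, Pow(m, 2)))
Add(Mul(Function('X')(-63), Pow(3717, -1)), Mul(-567, Pow(-4658, -1))) = Add(Mul(Mul(6, Pow(-63, 2)), Pow(3717, -1)), Mul(-567, Pow(-4658, -1))) = Add(Mul(Mul(6, 3969), Rational(1, 3717)), Mul(-567, Rational(-1, 4658))) = Add(Mul(23814, Rational(1, 3717)), Rational(567, 4658)) = Add(Rational(378, 59), Rational(567, 4658)) = Rational(1794177, 274822)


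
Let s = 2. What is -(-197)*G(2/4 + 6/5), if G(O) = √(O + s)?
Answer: 197*√370/10 ≈ 378.94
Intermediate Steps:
G(O) = √(2 + O) (G(O) = √(O + 2) = √(2 + O))
-(-197)*G(2/4 + 6/5) = -(-197)*√(2 + (2/4 + 6/5)) = -(-197)*√(2 + (2*(¼) + 6*(⅕))) = -(-197)*√(2 + (½ + 6/5)) = -(-197)*√(2 + 17/10) = -(-197)*√(37/10) = -(-197)*√370/10 = 197*√370/10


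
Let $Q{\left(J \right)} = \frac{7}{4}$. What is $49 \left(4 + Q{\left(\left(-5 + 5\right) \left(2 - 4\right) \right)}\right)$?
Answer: $\frac{1127}{4} \approx 281.75$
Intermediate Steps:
$Q{\left(J \right)} = \frac{7}{4}$ ($Q{\left(J \right)} = 7 \cdot \frac{1}{4} = \frac{7}{4}$)
$49 \left(4 + Q{\left(\left(-5 + 5\right) \left(2 - 4\right) \right)}\right) = 49 \left(4 + \frac{7}{4}\right) = 49 \cdot \frac{23}{4} = \frac{1127}{4}$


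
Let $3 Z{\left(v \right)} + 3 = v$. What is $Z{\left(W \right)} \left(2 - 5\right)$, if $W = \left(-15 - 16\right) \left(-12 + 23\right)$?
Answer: $344$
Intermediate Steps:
$W = -341$ ($W = \left(-31\right) 11 = -341$)
$Z{\left(v \right)} = -1 + \frac{v}{3}$
$Z{\left(W \right)} \left(2 - 5\right) = \left(-1 + \frac{1}{3} \left(-341\right)\right) \left(2 - 5\right) = \left(-1 - \frac{341}{3}\right) \left(-3\right) = \left(- \frac{344}{3}\right) \left(-3\right) = 344$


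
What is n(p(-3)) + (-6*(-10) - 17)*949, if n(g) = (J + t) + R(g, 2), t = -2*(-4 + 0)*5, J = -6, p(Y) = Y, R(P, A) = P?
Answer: 40838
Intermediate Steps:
t = 40 (t = -2*(-4)*5 = 8*5 = 40)
n(g) = 34 + g (n(g) = (-6 + 40) + g = 34 + g)
n(p(-3)) + (-6*(-10) - 17)*949 = (34 - 3) + (-6*(-10) - 17)*949 = 31 + (60 - 17)*949 = 31 + 43*949 = 31 + 40807 = 40838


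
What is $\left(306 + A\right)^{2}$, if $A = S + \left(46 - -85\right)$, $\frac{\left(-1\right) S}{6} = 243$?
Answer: $1042441$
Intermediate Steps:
$S = -1458$ ($S = \left(-6\right) 243 = -1458$)
$A = -1327$ ($A = -1458 + \left(46 - -85\right) = -1458 + \left(46 + 85\right) = -1458 + 131 = -1327$)
$\left(306 + A\right)^{2} = \left(306 - 1327\right)^{2} = \left(-1021\right)^{2} = 1042441$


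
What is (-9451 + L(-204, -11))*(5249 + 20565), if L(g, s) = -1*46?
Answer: -245155558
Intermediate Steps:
L(g, s) = -46
(-9451 + L(-204, -11))*(5249 + 20565) = (-9451 - 46)*(5249 + 20565) = -9497*25814 = -245155558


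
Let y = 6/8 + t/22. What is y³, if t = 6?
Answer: 91125/85184 ≈ 1.0697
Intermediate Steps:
y = 45/44 (y = 6/8 + 6/22 = 6*(⅛) + 6*(1/22) = ¾ + 3/11 = 45/44 ≈ 1.0227)
y³ = (45/44)³ = 91125/85184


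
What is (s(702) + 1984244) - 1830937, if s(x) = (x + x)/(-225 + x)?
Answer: 8125427/53 ≈ 1.5331e+5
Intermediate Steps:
s(x) = 2*x/(-225 + x) (s(x) = (2*x)/(-225 + x) = 2*x/(-225 + x))
(s(702) + 1984244) - 1830937 = (2*702/(-225 + 702) + 1984244) - 1830937 = (2*702/477 + 1984244) - 1830937 = (2*702*(1/477) + 1984244) - 1830937 = (156/53 + 1984244) - 1830937 = 105165088/53 - 1830937 = 8125427/53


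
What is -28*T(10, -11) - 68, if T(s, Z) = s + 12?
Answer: -684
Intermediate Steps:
T(s, Z) = 12 + s
-28*T(10, -11) - 68 = -28*(12 + 10) - 68 = -28*22 - 68 = -616 - 68 = -684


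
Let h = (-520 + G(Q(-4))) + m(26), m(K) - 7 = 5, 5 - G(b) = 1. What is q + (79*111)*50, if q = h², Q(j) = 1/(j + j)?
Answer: 692466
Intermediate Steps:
Q(j) = 1/(2*j)
G(b) = 4 (G(b) = 5 - 1*1 = 5 - 1 = 4)
m(K) = 12 (m(K) = 7 + 5 = 12)
h = -504 (h = (-520 + 4) + 12 = -516 + 12 = -504)
q = 254016 (q = (-504)² = 254016)
q + (79*111)*50 = 254016 + (79*111)*50 = 254016 + 8769*50 = 254016 + 438450 = 692466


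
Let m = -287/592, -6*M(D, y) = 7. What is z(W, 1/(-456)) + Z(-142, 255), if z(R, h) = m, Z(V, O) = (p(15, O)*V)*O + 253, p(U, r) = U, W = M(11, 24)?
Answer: -321395311/592 ≈ -5.4290e+5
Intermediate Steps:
M(D, y) = -7/6 (M(D, y) = -⅙*7 = -7/6)
W = -7/6 ≈ -1.1667
Z(V, O) = 253 + 15*O*V (Z(V, O) = (15*V)*O + 253 = 15*O*V + 253 = 253 + 15*O*V)
m = -287/592 (m = -287*1/592 = -287/592 ≈ -0.48480)
z(R, h) = -287/592
z(W, 1/(-456)) + Z(-142, 255) = -287/592 + (253 + 15*255*(-142)) = -287/592 + (253 - 543150) = -287/592 - 542897 = -321395311/592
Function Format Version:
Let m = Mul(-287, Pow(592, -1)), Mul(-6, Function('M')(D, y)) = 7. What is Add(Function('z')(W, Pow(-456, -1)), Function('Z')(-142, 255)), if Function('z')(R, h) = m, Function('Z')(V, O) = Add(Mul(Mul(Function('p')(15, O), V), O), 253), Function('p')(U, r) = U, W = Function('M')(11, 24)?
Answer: Rational(-321395311, 592) ≈ -5.4290e+5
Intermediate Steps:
Function('M')(D, y) = Rational(-7, 6) (Function('M')(D, y) = Mul(Rational(-1, 6), 7) = Rational(-7, 6))
W = Rational(-7, 6) ≈ -1.1667
Function('Z')(V, O) = Add(253, Mul(15, O, V)) (Function('Z')(V, O) = Add(Mul(Mul(15, V), O), 253) = Add(Mul(15, O, V), 253) = Add(253, Mul(15, O, V)))
m = Rational(-287, 592) (m = Mul(-287, Rational(1, 592)) = Rational(-287, 592) ≈ -0.48480)
Function('z')(R, h) = Rational(-287, 592)
Add(Function('z')(W, Pow(-456, -1)), Function('Z')(-142, 255)) = Add(Rational(-287, 592), Add(253, Mul(15, 255, -142))) = Add(Rational(-287, 592), Add(253, -543150)) = Add(Rational(-287, 592), -542897) = Rational(-321395311, 592)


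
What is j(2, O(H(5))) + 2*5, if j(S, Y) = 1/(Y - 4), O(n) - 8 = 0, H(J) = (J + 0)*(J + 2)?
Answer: 41/4 ≈ 10.250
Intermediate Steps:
H(J) = J*(2 + J)
O(n) = 8 (O(n) = 8 + 0 = 8)
j(S, Y) = 1/(-4 + Y)
j(2, O(H(5))) + 2*5 = 1/(-4 + 8) + 2*5 = 1/4 + 10 = ¼ + 10 = 41/4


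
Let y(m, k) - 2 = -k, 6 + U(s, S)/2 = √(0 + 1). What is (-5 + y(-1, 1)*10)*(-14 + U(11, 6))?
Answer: -120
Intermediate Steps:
U(s, S) = -10 (U(s, S) = -12 + 2*√(0 + 1) = -12 + 2*√1 = -12 + 2*1 = -12 + 2 = -10)
y(m, k) = 2 - k
(-5 + y(-1, 1)*10)*(-14 + U(11, 6)) = (-5 + (2 - 1*1)*10)*(-14 - 10) = (-5 + (2 - 1)*10)*(-24) = (-5 + 1*10)*(-24) = (-5 + 10)*(-24) = 5*(-24) = -120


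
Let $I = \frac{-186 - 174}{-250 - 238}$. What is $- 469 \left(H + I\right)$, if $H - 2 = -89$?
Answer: $\frac{2467878}{61} \approx 40457.0$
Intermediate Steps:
$H = -87$ ($H = 2 - 89 = -87$)
$I = \frac{45}{61}$ ($I = - \frac{360}{-488} = \left(-360\right) \left(- \frac{1}{488}\right) = \frac{45}{61} \approx 0.73771$)
$- 469 \left(H + I\right) = - 469 \left(-87 + \frac{45}{61}\right) = \left(-469\right) \left(- \frac{5262}{61}\right) = \frac{2467878}{61}$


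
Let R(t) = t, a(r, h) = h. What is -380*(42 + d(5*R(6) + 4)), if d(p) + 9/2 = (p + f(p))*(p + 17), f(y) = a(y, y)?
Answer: -1332090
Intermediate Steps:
f(y) = y
d(p) = -9/2 + 2*p*(17 + p) (d(p) = -9/2 + (p + p)*(p + 17) = -9/2 + (2*p)*(17 + p) = -9/2 + 2*p*(17 + p))
-380*(42 + d(5*R(6) + 4)) = -380*(42 + (-9/2 + 2*(5*6 + 4)² + 34*(5*6 + 4))) = -380*(42 + (-9/2 + 2*(30 + 4)² + 34*(30 + 4))) = -380*(42 + (-9/2 + 2*34² + 34*34)) = -380*(42 + (-9/2 + 2*1156 + 1156)) = -380*(42 + (-9/2 + 2312 + 1156)) = -380*(42 + 6927/2) = -380*7011/2 = -1332090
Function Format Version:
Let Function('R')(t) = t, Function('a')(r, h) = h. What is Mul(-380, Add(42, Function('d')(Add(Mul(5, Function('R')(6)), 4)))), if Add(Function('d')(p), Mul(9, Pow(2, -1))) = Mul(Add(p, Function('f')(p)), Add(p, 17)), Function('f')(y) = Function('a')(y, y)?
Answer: -1332090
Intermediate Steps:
Function('f')(y) = y
Function('d')(p) = Add(Rational(-9, 2), Mul(2, p, Add(17, p))) (Function('d')(p) = Add(Rational(-9, 2), Mul(Add(p, p), Add(p, 17))) = Add(Rational(-9, 2), Mul(Mul(2, p), Add(17, p))) = Add(Rational(-9, 2), Mul(2, p, Add(17, p))))
Mul(-380, Add(42, Function('d')(Add(Mul(5, Function('R')(6)), 4)))) = Mul(-380, Add(42, Add(Rational(-9, 2), Mul(2, Pow(Add(Mul(5, 6), 4), 2)), Mul(34, Add(Mul(5, 6), 4))))) = Mul(-380, Add(42, Add(Rational(-9, 2), Mul(2, Pow(Add(30, 4), 2)), Mul(34, Add(30, 4))))) = Mul(-380, Add(42, Add(Rational(-9, 2), Mul(2, Pow(34, 2)), Mul(34, 34)))) = Mul(-380, Add(42, Add(Rational(-9, 2), Mul(2, 1156), 1156))) = Mul(-380, Add(42, Add(Rational(-9, 2), 2312, 1156))) = Mul(-380, Add(42, Rational(6927, 2))) = Mul(-380, Rational(7011, 2)) = -1332090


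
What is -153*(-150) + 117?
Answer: 23067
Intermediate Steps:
-153*(-150) + 117 = 22950 + 117 = 23067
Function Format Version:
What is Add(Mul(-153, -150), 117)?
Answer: 23067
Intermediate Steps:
Add(Mul(-153, -150), 117) = Add(22950, 117) = 23067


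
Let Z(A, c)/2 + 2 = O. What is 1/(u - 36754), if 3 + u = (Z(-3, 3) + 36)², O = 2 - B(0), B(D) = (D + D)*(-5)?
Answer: -1/35461 ≈ -2.8200e-5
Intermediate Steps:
B(D) = -10*D (B(D) = (2*D)*(-5) = -10*D)
O = 2 (O = 2 - (-10)*0 = 2 - 1*0 = 2 + 0 = 2)
Z(A, c) = 0 (Z(A, c) = -4 + 2*2 = -4 + 4 = 0)
u = 1293 (u = -3 + (0 + 36)² = -3 + 36² = -3 + 1296 = 1293)
1/(u - 36754) = 1/(1293 - 36754) = 1/(-35461) = -1/35461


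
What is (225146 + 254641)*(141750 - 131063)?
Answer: 5127483669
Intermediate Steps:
(225146 + 254641)*(141750 - 131063) = 479787*10687 = 5127483669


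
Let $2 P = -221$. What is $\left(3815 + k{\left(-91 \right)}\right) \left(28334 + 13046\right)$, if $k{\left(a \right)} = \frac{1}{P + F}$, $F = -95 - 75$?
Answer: $\frac{88562013940}{561} \approx 1.5786 \cdot 10^{8}$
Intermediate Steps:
$P = - \frac{221}{2}$ ($P = \frac{1}{2} \left(-221\right) = - \frac{221}{2} \approx -110.5$)
$F = -170$
$k{\left(a \right)} = - \frac{2}{561}$ ($k{\left(a \right)} = \frac{1}{- \frac{221}{2} - 170} = \frac{1}{- \frac{561}{2}} = - \frac{2}{561}$)
$\left(3815 + k{\left(-91 \right)}\right) \left(28334 + 13046\right) = \left(3815 - \frac{2}{561}\right) \left(28334 + 13046\right) = \frac{2140213}{561} \cdot 41380 = \frac{88562013940}{561}$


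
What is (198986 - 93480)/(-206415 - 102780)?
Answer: -105506/309195 ≈ -0.34123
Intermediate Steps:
(198986 - 93480)/(-206415 - 102780) = 105506/(-309195) = 105506*(-1/309195) = -105506/309195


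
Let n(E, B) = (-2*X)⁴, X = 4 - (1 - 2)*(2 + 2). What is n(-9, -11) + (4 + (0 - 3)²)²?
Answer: 65705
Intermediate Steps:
X = 8 (X = 4 - (-1)*4 = 4 - 1*(-4) = 4 + 4 = 8)
n(E, B) = 65536 (n(E, B) = (-2*8)⁴ = (-16)⁴ = 65536)
n(-9, -11) + (4 + (0 - 3)²)² = 65536 + (4 + (0 - 3)²)² = 65536 + (4 + (-3)²)² = 65536 + (4 + 9)² = 65536 + 13² = 65536 + 169 = 65705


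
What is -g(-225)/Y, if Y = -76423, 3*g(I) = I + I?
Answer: -150/76423 ≈ -0.0019628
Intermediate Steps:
g(I) = 2*I/3 (g(I) = (I + I)/3 = (2*I)/3 = 2*I/3)
-g(-225)/Y = -(⅔)*(-225)/(-76423) = -(-150)*(-1)/76423 = -1*150/76423 = -150/76423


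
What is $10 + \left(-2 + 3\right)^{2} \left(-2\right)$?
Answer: $8$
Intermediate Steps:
$10 + \left(-2 + 3\right)^{2} \left(-2\right) = 10 + 1^{2} \left(-2\right) = 10 + 1 \left(-2\right) = 10 - 2 = 8$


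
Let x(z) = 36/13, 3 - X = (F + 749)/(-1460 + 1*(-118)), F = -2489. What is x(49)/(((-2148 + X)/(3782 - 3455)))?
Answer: -3096036/7337525 ≈ -0.42195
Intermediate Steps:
X = 499/263 (X = 3 - (-2489 + 749)/(-1460 + 1*(-118)) = 3 - (-1740)/(-1460 - 118) = 3 - (-1740)/(-1578) = 3 - (-1740)*(-1)/1578 = 3 - 1*290/263 = 3 - 290/263 = 499/263 ≈ 1.8973)
x(z) = 36/13 (x(z) = 36*(1/13) = 36/13)
x(49)/(((-2148 + X)/(3782 - 3455))) = 36/(13*(((-2148 + 499/263)/(3782 - 3455)))) = 36/(13*((-564425/263/327))) = 36/(13*((-564425/263*1/327))) = 36/(13*(-564425/86001)) = (36/13)*(-86001/564425) = -3096036/7337525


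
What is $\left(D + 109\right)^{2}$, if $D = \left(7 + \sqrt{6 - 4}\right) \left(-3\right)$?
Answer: $7762 - 528 \sqrt{2} \approx 7015.3$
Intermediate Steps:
$D = -21 - 3 \sqrt{2}$ ($D = \left(7 + \sqrt{2}\right) \left(-3\right) = -21 - 3 \sqrt{2} \approx -25.243$)
$\left(D + 109\right)^{2} = \left(\left(-21 - 3 \sqrt{2}\right) + 109\right)^{2} = \left(88 - 3 \sqrt{2}\right)^{2}$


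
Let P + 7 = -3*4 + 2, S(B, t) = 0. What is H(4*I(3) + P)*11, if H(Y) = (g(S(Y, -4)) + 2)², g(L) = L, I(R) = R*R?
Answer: 44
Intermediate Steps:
I(R) = R²
P = -17 (P = -7 + (-3*4 + 2) = -7 + (-12 + 2) = -7 - 10 = -17)
H(Y) = 4 (H(Y) = (0 + 2)² = 2² = 4)
H(4*I(3) + P)*11 = 4*11 = 44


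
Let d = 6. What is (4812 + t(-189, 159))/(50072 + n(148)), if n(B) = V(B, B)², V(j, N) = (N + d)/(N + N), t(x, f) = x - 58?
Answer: 9090160/99707547 ≈ 0.091168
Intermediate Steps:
t(x, f) = -58 + x
V(j, N) = (6 + N)/(2*N) (V(j, N) = (N + 6)/(N + N) = (6 + N)/((2*N)) = (6 + N)*(1/(2*N)) = (6 + N)/(2*N))
n(B) = (6 + B)²/(4*B²) (n(B) = ((6 + B)/(2*B))² = (6 + B)²/(4*B²))
(4812 + t(-189, 159))/(50072 + n(148)) = (4812 + (-58 - 189))/(50072 + (¼)*(6 + 148)²/148²) = (4812 - 247)/(50072 + (¼)*(1/21904)*154²) = 4565/(50072 + (¼)*(1/21904)*23716) = 4565/(50072 + 5929/21904) = 4565/(1096783017/21904) = 4565*(21904/1096783017) = 9090160/99707547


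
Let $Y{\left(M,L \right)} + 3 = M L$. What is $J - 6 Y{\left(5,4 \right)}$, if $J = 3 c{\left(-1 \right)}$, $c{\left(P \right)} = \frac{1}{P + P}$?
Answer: $- \frac{207}{2} \approx -103.5$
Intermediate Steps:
$c{\left(P \right)} = \frac{1}{2 P}$
$Y{\left(M,L \right)} = -3 + L M$ ($Y{\left(M,L \right)} = -3 + M L = -3 + L M$)
$J = - \frac{3}{2}$ ($J = 3 \frac{1}{2 \left(-1\right)} = 3 \cdot \frac{1}{2} \left(-1\right) = 3 \left(- \frac{1}{2}\right) = - \frac{3}{2} \approx -1.5$)
$J - 6 Y{\left(5,4 \right)} = - \frac{3}{2} - 6 \left(-3 + 4 \cdot 5\right) = - \frac{3}{2} - 6 \left(-3 + 20\right) = - \frac{3}{2} - 102 = - \frac{207}{2}$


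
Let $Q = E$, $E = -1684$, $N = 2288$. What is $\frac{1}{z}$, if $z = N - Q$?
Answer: $\frac{1}{3972} \approx 0.00025176$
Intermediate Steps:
$Q = -1684$
$z = 3972$ ($z = 2288 - -1684 = 2288 + 1684 = 3972$)
$\frac{1}{z} = \frac{1}{3972}$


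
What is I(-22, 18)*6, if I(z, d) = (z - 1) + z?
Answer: -270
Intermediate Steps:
I(z, d) = -1 + 2*z (I(z, d) = (-1 + z) + z = -1 + 2*z)
I(-22, 18)*6 = (-1 + 2*(-22))*6 = (-1 - 44)*6 = -45*6 = -270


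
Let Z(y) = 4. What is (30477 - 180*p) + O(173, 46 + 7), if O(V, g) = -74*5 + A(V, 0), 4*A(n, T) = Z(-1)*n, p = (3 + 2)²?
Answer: 25780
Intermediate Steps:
p = 25 (p = 5² = 25)
A(n, T) = n (A(n, T) = (4*n)/4 = n)
O(V, g) = -370 + V (O(V, g) = -74*5 + V = -370 + V)
(30477 - 180*p) + O(173, 46 + 7) = (30477 - 180*25) + (-370 + 173) = (30477 - 4500) - 197 = 25977 - 197 = 25780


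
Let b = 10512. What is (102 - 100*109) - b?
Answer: -21310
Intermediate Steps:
(102 - 100*109) - b = (102 - 100*109) - 1*10512 = (102 - 10900) - 10512 = -10798 - 10512 = -21310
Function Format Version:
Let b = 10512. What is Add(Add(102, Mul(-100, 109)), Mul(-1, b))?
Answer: -21310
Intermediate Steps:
Add(Add(102, Mul(-100, 109)), Mul(-1, b)) = Add(Add(102, Mul(-100, 109)), Mul(-1, 10512)) = Add(Add(102, -10900), -10512) = Add(-10798, -10512) = -21310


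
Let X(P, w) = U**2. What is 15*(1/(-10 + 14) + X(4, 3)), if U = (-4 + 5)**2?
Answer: 75/4 ≈ 18.750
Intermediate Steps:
U = 1 (U = 1**2 = 1)
X(P, w) = 1 (X(P, w) = 1**2 = 1)
15*(1/(-10 + 14) + X(4, 3)) = 15*(1/(-10 + 14) + 1) = 15*(1/4 + 1) = 15*(5/4) = 75/4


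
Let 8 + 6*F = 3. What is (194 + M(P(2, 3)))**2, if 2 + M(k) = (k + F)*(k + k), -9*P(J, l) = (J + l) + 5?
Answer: 252873604/6561 ≈ 38542.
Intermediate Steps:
F = -5/6 (F = -4/3 + (1/6)*3 = -4/3 + 1/2 = -5/6 ≈ -0.83333)
P(J, l) = -5/9 - J/9 - l/9 (P(J, l) = -((J + l) + 5)/9 = -(5 + J + l)/9 = -5/9 - J/9 - l/9)
M(k) = -2 + 2*k*(-5/6 + k) (M(k) = -2 + (k - 5/6)*(k + k) = -2 + (-5/6 + k)*(2*k) = -2 + 2*k*(-5/6 + k))
(194 + M(P(2, 3)))**2 = (194 + (-2 + 2*(-5/9 - 1/9*2 - 1/9*3)**2 - 5*(-5/9 - 1/9*2 - 1/9*3)/3))**2 = (194 + (-2 + 2*(-5/9 - 2/9 - 1/3)**2 - 5*(-5/9 - 2/9 - 1/3)/3))**2 = (194 + (-2 + 2*(-10/9)**2 - 5/3*(-10/9)))**2 = (194 + (-2 + 2*(100/81) + 50/27))**2 = (194 + (-2 + 200/81 + 50/27))**2 = (194 + 188/81)**2 = (15902/81)**2 = 252873604/6561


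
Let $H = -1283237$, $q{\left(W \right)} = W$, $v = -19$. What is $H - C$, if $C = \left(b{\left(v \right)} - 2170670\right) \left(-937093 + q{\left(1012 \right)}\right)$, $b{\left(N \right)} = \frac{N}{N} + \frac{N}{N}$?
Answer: $-2031922355345$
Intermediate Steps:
$b{\left(N \right)} = 2$ ($b{\left(N \right)} = 1 + 1 = 2$)
$C = 2031921072108$ ($C = \left(2 - 2170670\right) \left(-937093 + 1012\right) = \left(-2170668\right) \left(-936081\right) = 2031921072108$)
$H - C = -1283237 - 2031921072108 = -2031922355345$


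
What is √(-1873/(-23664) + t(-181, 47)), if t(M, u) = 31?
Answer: √1087740903/5916 ≈ 5.5749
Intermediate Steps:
√(-1873/(-23664) + t(-181, 47)) = √(-1873/(-23664) + 31) = √(-1873*(-1/23664) + 31) = √(1873/23664 + 31) = √(735457/23664) = √1087740903/5916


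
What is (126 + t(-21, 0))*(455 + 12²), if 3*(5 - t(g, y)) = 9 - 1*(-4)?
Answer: 227620/3 ≈ 75873.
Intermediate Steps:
t(g, y) = ⅔ (t(g, y) = 5 - (9 - 1*(-4))/3 = 5 - (9 + 4)/3 = 5 - ⅓*13 = 5 - 13/3 = ⅔)
(126 + t(-21, 0))*(455 + 12²) = (126 + ⅔)*(455 + 12²) = 380*(455 + 144)/3 = (380/3)*599 = 227620/3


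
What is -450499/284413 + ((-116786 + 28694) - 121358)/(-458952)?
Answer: -73593557099/65265957588 ≈ -1.1276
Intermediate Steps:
-450499/284413 + ((-116786 + 28694) - 121358)/(-458952) = -450499*1/284413 + (-88092 - 121358)*(-1/458952) = -450499/284413 - 209450*(-1/458952) = -450499/284413 + 104725/229476 = -73593557099/65265957588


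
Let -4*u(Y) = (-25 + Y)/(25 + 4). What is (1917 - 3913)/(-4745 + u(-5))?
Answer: 115768/275195 ≈ 0.42068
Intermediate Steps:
u(Y) = 25/116 - Y/116 (u(Y) = -(-25 + Y)/(4*(25 + 4)) = -(-25 + Y)/(4*29) = -(-25/29 + Y/29)/4 = 25/116 - Y/116)
(1917 - 3913)/(-4745 + u(-5)) = (1917 - 3913)/(-4745 + (25/116 - 1/116*(-5))) = -1996/(-4745 + (25/116 + 5/116)) = -1996/(-4745 + 15/58) = -1996/(-275195/58) = -1996*(-58/275195) = 115768/275195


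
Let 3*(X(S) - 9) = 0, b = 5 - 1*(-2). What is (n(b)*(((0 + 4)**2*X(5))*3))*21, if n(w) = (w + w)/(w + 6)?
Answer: 127008/13 ≈ 9769.8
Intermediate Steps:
b = 7 (b = 5 + 2 = 7)
X(S) = 9 (X(S) = 9 + (1/3)*0 = 9 + 0 = 9)
n(w) = 2*w/(6 + w) (n(w) = (2*w)/(6 + w) = 2*w/(6 + w))
(n(b)*(((0 + 4)**2*X(5))*3))*21 = ((2*7/(6 + 7))*(((0 + 4)**2*9)*3))*21 = ((2*7/13)*((4**2*9)*3))*21 = ((2*7*(1/13))*((16*9)*3))*21 = (14*(144*3)/13)*21 = ((14/13)*432)*21 = (6048/13)*21 = 127008/13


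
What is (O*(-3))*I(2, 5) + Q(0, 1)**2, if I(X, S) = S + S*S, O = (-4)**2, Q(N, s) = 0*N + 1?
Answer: -1439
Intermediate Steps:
Q(N, s) = 1 (Q(N, s) = 0 + 1 = 1)
O = 16
I(X, S) = S + S**2
(O*(-3))*I(2, 5) + Q(0, 1)**2 = (16*(-3))*(5*(1 + 5)) + 1**2 = -240*6 + 1 = -48*30 + 1 = -1440 + 1 = -1439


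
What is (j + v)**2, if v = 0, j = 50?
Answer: 2500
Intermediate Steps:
(j + v)**2 = (50 + 0)**2 = 50**2 = 2500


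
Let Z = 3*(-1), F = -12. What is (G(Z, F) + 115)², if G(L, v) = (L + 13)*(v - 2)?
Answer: 625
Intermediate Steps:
Z = -3
G(L, v) = (-2 + v)*(13 + L) (G(L, v) = (13 + L)*(-2 + v) = (-2 + v)*(13 + L))
(G(Z, F) + 115)² = ((-26 - 2*(-3) + 13*(-12) - 3*(-12)) + 115)² = ((-26 + 6 - 156 + 36) + 115)² = (-140 + 115)² = (-25)² = 625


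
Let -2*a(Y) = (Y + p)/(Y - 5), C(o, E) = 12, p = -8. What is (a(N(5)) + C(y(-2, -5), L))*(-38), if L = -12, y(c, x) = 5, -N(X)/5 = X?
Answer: -4351/10 ≈ -435.10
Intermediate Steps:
N(X) = -5*X
a(Y) = -(-8 + Y)/(2*(-5 + Y)) (a(Y) = -(Y - 8)/(2*(Y - 5)) = -(-8 + Y)/(2*(-5 + Y)))
(a(N(5)) + C(y(-2, -5), L))*(-38) = ((8 - (-5)*5)/(2*(-5 - 5*5)) + 12)*(-38) = ((8 - 1*(-25))/(2*(-5 - 25)) + 12)*(-38) = ((½)*(8 + 25)/(-30) + 12)*(-38) = ((½)*(-1/30)*33 + 12)*(-38) = (-11/20 + 12)*(-38) = (229/20)*(-38) = -4351/10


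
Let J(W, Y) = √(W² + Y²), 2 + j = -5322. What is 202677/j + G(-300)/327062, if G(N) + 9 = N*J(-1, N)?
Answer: -33143996445/870639044 - 150*√90001/163531 ≈ -38.344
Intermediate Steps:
j = -5324 (j = -2 - 5322 = -5324)
G(N) = -9 + N*√(1 + N²) (G(N) = -9 + N*√((-1)² + N²) = -9 + N*√(1 + N²))
202677/j + G(-300)/327062 = 202677/(-5324) + (-9 - 300*√(1 + (-300)²))/327062 = 202677*(-1/5324) + (-9 - 300*√(1 + 90000))*(1/327062) = -202677/5324 + (-9 - 300*√90001)*(1/327062) = -202677/5324 + (-9/327062 - 150*√90001/163531) = -33143996445/870639044 - 150*√90001/163531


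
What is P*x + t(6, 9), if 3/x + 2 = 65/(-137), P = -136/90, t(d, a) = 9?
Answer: 55081/5085 ≈ 10.832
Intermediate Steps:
P = -68/45 (P = -136*1/90 = -68/45 ≈ -1.5111)
x = -137/113 (x = 3/(-2 + 65/(-137)) = 3/(-2 + 65*(-1/137)) = 3/(-2 - 65/137) = 3/(-339/137) = 3*(-137/339) = -137/113 ≈ -1.2124)
P*x + t(6, 9) = -68/45*(-137/113) + 9 = 9316/5085 + 9 = 55081/5085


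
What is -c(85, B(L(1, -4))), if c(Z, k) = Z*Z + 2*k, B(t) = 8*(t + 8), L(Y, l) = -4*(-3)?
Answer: -7545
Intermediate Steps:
L(Y, l) = 12
B(t) = 64 + 8*t (B(t) = 8*(8 + t) = 64 + 8*t)
c(Z, k) = Z**2 + 2*k
-c(85, B(L(1, -4))) = -(85**2 + 2*(64 + 8*12)) = -(7225 + 2*(64 + 96)) = -(7225 + 2*160) = -(7225 + 320) = -1*7545 = -7545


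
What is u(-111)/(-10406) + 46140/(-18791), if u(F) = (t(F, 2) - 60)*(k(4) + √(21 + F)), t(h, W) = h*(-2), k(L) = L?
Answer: -5724528/2273711 - 243*I*√10/5203 ≈ -2.5177 - 0.14769*I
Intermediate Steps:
t(h, W) = -2*h
u(F) = (-60 - 2*F)*(4 + √(21 + F)) (u(F) = (-2*F - 60)*(4 + √(21 + F)) = (-60 - 2*F)*(4 + √(21 + F)))
u(-111)/(-10406) + 46140/(-18791) = (-240 - 60*√(21 - 111) - 8*(-111) - 2*(-111)*√(21 - 111))/(-10406) + 46140/(-18791) = (-240 - 180*I*√10 + 888 - 2*(-111)*√(-90))*(-1/10406) + 46140*(-1/18791) = (-240 - 180*I*√10 + 888 - 2*(-111)*3*I*√10)*(-1/10406) - 46140/18791 = (-240 - 180*I*√10 + 888 + 666*I*√10)*(-1/10406) - 46140/18791 = (648 + 486*I*√10)*(-1/10406) - 46140/18791 = (-324/5203 - 243*I*√10/5203) - 46140/18791 = -5724528/2273711 - 243*I*√10/5203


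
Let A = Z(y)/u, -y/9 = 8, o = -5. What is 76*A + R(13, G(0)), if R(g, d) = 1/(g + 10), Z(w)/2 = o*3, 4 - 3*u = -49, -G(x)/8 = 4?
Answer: -157267/1219 ≈ -129.01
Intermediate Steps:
y = -72 (y = -9*8 = -72)
G(x) = -32 (G(x) = -8*4 = -32)
u = 53/3 (u = 4/3 - ⅓*(-49) = 4/3 + 49/3 = 53/3 ≈ 17.667)
Z(w) = -30 (Z(w) = 2*(-5*3) = 2*(-15) = -30)
R(g, d) = 1/(10 + g)
A = -90/53 (A = -30/53/3 = -30*3/53 = -90/53 ≈ -1.6981)
76*A + R(13, G(0)) = 76*(-90/53) + 1/(10 + 13) = -6840/53 + 1/23 = -157267/1219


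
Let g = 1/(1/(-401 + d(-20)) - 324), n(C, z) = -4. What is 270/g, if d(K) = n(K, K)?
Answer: -262442/3 ≈ -87481.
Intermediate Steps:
d(K) = -4
g = -405/131221 (g = 1/(1/(-401 - 4) - 324) = 1/(1/(-405) - 324) = 1/(-1/405 - 324) = 1/(-131221/405) = -405/131221 ≈ -0.0030864)
270/g = 270/(-405/131221) = 270*(-131221/405) = -262442/3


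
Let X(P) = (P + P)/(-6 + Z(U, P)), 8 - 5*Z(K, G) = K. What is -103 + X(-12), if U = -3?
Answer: -1837/19 ≈ -96.684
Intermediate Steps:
Z(K, G) = 8/5 - K/5
X(P) = -10*P/19 (X(P) = (P + P)/(-6 + (8/5 - ⅕*(-3))) = (2*P)/(-6 + (8/5 + ⅗)) = (2*P)/(-6 + 11/5) = (2*P)/(-19/5) = (2*P)*(-5/19) = -10*P/19)
-103 + X(-12) = -103 - 10/19*(-12) = -103 + 120/19 = -1837/19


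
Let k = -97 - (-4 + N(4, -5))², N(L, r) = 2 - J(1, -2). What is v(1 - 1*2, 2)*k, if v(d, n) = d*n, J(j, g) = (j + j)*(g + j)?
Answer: 194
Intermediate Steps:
J(j, g) = 2*j*(g + j) (J(j, g) = (2*j)*(g + j) = 2*j*(g + j))
N(L, r) = 4 (N(L, r) = 2 - 2*(-2 + 1) = 2 - 2*(-1) = 2 - 1*(-2) = 2 + 2 = 4)
k = -97 (k = -97 - (-4 + 4)² = -97 - 1*0² = -97 - 1*0 = -97 + 0 = -97)
v(1 - 1*2, 2)*k = ((1 - 1*2)*2)*(-97) = ((1 - 2)*2)*(-97) = -1*2*(-97) = -2*(-97) = 194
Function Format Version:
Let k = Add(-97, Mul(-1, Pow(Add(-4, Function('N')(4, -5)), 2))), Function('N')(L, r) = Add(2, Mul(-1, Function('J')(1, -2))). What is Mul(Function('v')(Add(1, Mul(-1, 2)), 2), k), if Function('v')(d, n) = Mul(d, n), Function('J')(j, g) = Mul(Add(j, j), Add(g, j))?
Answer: 194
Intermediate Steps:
Function('J')(j, g) = Mul(2, j, Add(g, j)) (Function('J')(j, g) = Mul(Mul(2, j), Add(g, j)) = Mul(2, j, Add(g, j)))
Function('N')(L, r) = 4 (Function('N')(L, r) = Add(2, Mul(-1, Mul(2, 1, Add(-2, 1)))) = Add(2, Mul(-1, Mul(2, 1, -1))) = Add(2, Mul(-1, -2)) = Add(2, 2) = 4)
k = -97 (k = Add(-97, Mul(-1, Pow(Add(-4, 4), 2))) = Add(-97, Mul(-1, Pow(0, 2))) = Add(-97, Mul(-1, 0)) = Add(-97, 0) = -97)
Mul(Function('v')(Add(1, Mul(-1, 2)), 2), k) = Mul(Mul(Add(1, Mul(-1, 2)), 2), -97) = Mul(Mul(Add(1, -2), 2), -97) = Mul(Mul(-1, 2), -97) = Mul(-2, -97) = 194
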